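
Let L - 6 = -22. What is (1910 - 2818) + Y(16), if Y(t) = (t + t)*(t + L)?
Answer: -908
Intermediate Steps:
L = -16 (L = 6 - 22 = -16)
Y(t) = 2*t*(-16 + t) (Y(t) = (t + t)*(t - 16) = (2*t)*(-16 + t) = 2*t*(-16 + t))
(1910 - 2818) + Y(16) = (1910 - 2818) + 2*16*(-16 + 16) = -908 + 2*16*0 = -908 + 0 = -908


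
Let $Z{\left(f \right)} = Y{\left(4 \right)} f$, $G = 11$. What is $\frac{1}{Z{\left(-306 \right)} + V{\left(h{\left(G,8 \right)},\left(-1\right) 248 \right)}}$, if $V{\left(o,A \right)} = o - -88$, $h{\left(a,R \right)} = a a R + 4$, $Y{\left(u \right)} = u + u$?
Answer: $- \frac{1}{1388} \approx -0.00072046$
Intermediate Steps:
$Y{\left(u \right)} = 2 u$
$h{\left(a,R \right)} = 4 + R a^{2}$ ($h{\left(a,R \right)} = a^{2} R + 4 = R a^{2} + 4 = 4 + R a^{2}$)
$Z{\left(f \right)} = 8 f$ ($Z{\left(f \right)} = 2 \cdot 4 f = 8 f$)
$V{\left(o,A \right)} = 88 + o$ ($V{\left(o,A \right)} = o + 88 = 88 + o$)
$\frac{1}{Z{\left(-306 \right)} + V{\left(h{\left(G,8 \right)},\left(-1\right) 248 \right)}} = \frac{1}{8 \left(-306\right) + \left(88 + \left(4 + 8 \cdot 11^{2}\right)\right)} = \frac{1}{-2448 + \left(88 + \left(4 + 8 \cdot 121\right)\right)} = \frac{1}{-2448 + \left(88 + \left(4 + 968\right)\right)} = \frac{1}{-2448 + \left(88 + 972\right)} = \frac{1}{-2448 + 1060} = \frac{1}{-1388} = - \frac{1}{1388}$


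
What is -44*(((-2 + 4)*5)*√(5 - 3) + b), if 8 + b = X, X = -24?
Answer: 1408 - 440*√2 ≈ 785.75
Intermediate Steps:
b = -32 (b = -8 - 24 = -32)
-44*(((-2 + 4)*5)*√(5 - 3) + b) = -44*(((-2 + 4)*5)*√(5 - 3) - 32) = -44*((2*5)*√2 - 32) = -44*(10*√2 - 32) = -44*(-32 + 10*√2) = 1408 - 440*√2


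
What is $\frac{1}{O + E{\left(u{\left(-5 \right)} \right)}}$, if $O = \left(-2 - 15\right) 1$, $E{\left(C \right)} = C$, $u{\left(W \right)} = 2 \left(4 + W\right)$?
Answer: $- \frac{1}{19} \approx -0.052632$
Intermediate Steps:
$u{\left(W \right)} = 8 + 2 W$
$O = -17$ ($O = \left(-17\right) 1 = -17$)
$\frac{1}{O + E{\left(u{\left(-5 \right)} \right)}} = \frac{1}{-17 + \left(8 + 2 \left(-5\right)\right)} = \frac{1}{-17 + \left(8 - 10\right)} = \frac{1}{-17 - 2} = \frac{1}{-19} = - \frac{1}{19}$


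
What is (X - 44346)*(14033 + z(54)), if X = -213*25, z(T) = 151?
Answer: -704533464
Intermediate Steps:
X = -5325
(X - 44346)*(14033 + z(54)) = (-5325 - 44346)*(14033 + 151) = -49671*14184 = -704533464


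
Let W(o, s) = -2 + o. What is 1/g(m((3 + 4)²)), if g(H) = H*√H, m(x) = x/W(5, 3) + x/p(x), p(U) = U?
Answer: 3*√39/1352 ≈ 0.013857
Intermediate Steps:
m(x) = 1 + x/3 (m(x) = x/(-2 + 5) + x/x = x/3 + 1 = 1 + x/3)
g(H) = H^(3/2)
1/g(m((3 + 4)²)) = 1/((1 + (3 + 4)²/3)^(3/2)) = 1/((1 + (⅓)*7²)^(3/2)) = 1/((1 + (⅓)*49)^(3/2)) = 1/((1 + 49/3)^(3/2)) = 1/((52/3)^(3/2)) = 1/(104*√39/9) = 3*√39/1352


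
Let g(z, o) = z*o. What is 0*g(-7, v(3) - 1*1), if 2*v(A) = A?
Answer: 0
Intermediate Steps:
v(A) = A/2
g(z, o) = o*z
0*g(-7, v(3) - 1*1) = 0*(((½)*3 - 1*1)*(-7)) = 0*((3/2 - 1)*(-7)) = 0*((½)*(-7)) = 0*(-7/2) = 0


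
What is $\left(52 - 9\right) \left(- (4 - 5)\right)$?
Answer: $43$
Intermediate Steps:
$\left(52 - 9\right) \left(- (4 - 5)\right) = 43 \left(\left(-1\right) \left(-1\right)\right) = 43 \cdot 1 = 43$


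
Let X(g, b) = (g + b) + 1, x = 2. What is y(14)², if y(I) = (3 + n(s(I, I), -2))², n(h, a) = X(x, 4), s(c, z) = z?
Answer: 10000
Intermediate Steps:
X(g, b) = 1 + b + g (X(g, b) = (b + g) + 1 = 1 + b + g)
n(h, a) = 7 (n(h, a) = 1 + 4 + 2 = 7)
y(I) = 100 (y(I) = (3 + 7)² = 10² = 100)
y(14)² = 100² = 10000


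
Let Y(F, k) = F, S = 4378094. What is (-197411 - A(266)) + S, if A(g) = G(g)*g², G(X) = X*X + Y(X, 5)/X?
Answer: -5002301609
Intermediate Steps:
G(X) = 1 + X² (G(X) = X*X + X/X = X² + 1 = 1 + X²)
A(g) = g²*(1 + g²) (A(g) = (1 + g²)*g² = g²*(1 + g²))
(-197411 - A(266)) + S = (-197411 - (266² + 266⁴)) + 4378094 = (-197411 - (70756 + 5006411536)) + 4378094 = (-197411 - 1*5006482292) + 4378094 = (-197411 - 5006482292) + 4378094 = -5006679703 + 4378094 = -5002301609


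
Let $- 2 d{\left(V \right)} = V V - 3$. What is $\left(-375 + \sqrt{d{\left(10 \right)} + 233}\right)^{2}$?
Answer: $\frac{281619}{2} - 1125 \sqrt{82} \approx 1.3062 \cdot 10^{5}$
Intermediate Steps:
$d{\left(V \right)} = \frac{3}{2} - \frac{V^{2}}{2}$ ($d{\left(V \right)} = - \frac{V V - 3}{2} = - \frac{V^{2} - 3}{2} = - \frac{-3 + V^{2}}{2} = \frac{3}{2} - \frac{V^{2}}{2}$)
$\left(-375 + \sqrt{d{\left(10 \right)} + 233}\right)^{2} = \left(-375 + \sqrt{\left(\frac{3}{2} - \frac{10^{2}}{2}\right) + 233}\right)^{2} = \left(-375 + \sqrt{\left(\frac{3}{2} - 50\right) + 233}\right)^{2} = \left(-375 + \sqrt{- \frac{97}{2} + 233}\right)^{2} = \left(-375 + \sqrt{\frac{369}{2}}\right)^{2} = \left(-375 + \frac{3 \sqrt{82}}{2}\right)^{2}$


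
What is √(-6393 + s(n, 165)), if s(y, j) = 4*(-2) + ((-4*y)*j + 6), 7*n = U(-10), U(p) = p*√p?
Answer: √(-313355 + 46200*I*√10)/7 ≈ 18.178 + 82.009*I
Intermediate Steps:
U(p) = p^(3/2)
n = -10*I*√10/7 (n = (-10)^(3/2)/7 = (-10*I*√10)/7 = -10*I*√10/7 ≈ -4.5175*I)
s(y, j) = -2 - 4*j*y (s(y, j) = -8 + (-4*j*y + 6) = -8 + (6 - 4*j*y) = -2 - 4*j*y)
√(-6393 + s(n, 165)) = √(-6393 + (-2 - 4*165*(-10*I*√10/7))) = √(-6393 + (-2 + 6600*I*√10/7)) = √(-6395 + 6600*I*√10/7)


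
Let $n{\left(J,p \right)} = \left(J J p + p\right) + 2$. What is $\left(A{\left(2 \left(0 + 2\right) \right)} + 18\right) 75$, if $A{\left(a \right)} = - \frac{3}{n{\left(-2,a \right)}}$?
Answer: $\frac{29475}{22} \approx 1339.8$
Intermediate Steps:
$n{\left(J,p \right)} = 2 + p + p J^{2}$ ($n{\left(J,p \right)} = \left(J^{2} p + p\right) + 2 = \left(p J^{2} + p\right) + 2 = \left(p + p J^{2}\right) + 2 = 2 + p + p J^{2}$)
$A{\left(a \right)} = - \frac{3}{2 + 5 a}$ ($A{\left(a \right)} = - \frac{3}{2 + a + a \left(-2\right)^{2}} = - \frac{3}{2 + a + a 4} = - \frac{3}{2 + a + 4 a} = - \frac{3}{2 + 5 a}$)
$\left(A{\left(2 \left(0 + 2\right) \right)} + 18\right) 75 = \left(- \frac{3}{2 + 5 \cdot 2 \left(0 + 2\right)} + 18\right) 75 = \left(- \frac{3}{2 + 5 \cdot 2 \cdot 2} + 18\right) 75 = \left(- \frac{3}{2 + 5 \cdot 4} + 18\right) 75 = \left(- \frac{3}{2 + 20} + 18\right) 75 = \left(- \frac{3}{22} + 18\right) 75 = \frac{393}{22} \cdot 75 = \frac{29475}{22}$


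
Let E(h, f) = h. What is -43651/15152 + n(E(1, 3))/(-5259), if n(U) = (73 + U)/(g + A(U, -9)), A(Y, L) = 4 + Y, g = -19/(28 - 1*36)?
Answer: -13553045915/4701377712 ≈ -2.8828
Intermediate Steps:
g = 19/8 (g = -19/(28 - 36) = -19/(-8) = -19*(-⅛) = 19/8 ≈ 2.3750)
n(U) = (73 + U)/(51/8 + U) (n(U) = (73 + U)/(19/8 + (4 + U)) = (73 + U)/(51/8 + U))
-43651/15152 + n(E(1, 3))/(-5259) = -43651/15152 + (8*(73 + 1)/(51 + 8*1))/(-5259) = -43651*1/15152 + (8*74/(51 + 8))*(-1/5259) = -43651/15152 + (8*74/59)*(-1/5259) = -43651/15152 + (8*(1/59)*74)*(-1/5259) = -43651/15152 + (592/59)*(-1/5259) = -43651/15152 - 592/310281 = -13553045915/4701377712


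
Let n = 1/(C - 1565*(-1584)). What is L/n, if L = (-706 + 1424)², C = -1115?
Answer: 1277388565780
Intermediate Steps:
n = 1/2477845 (n = 1/(-1115 - 1565*(-1584)) = 1/(-1115 + 2478960) = 1/2477845 ≈ 4.0358e-7)
L = 515524 (L = 718² = 515524)
L/n = 515524/(1/2477845) = 515524*2477845 = 1277388565780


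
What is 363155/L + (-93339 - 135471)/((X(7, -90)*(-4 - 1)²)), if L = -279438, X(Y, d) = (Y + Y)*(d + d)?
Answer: 76036007/32601100 ≈ 2.3323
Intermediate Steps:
X(Y, d) = 4*Y*d (X(Y, d) = (2*Y)*(2*d) = 4*Y*d)
363155/L + (-93339 - 135471)/((X(7, -90)*(-4 - 1)²)) = 363155/(-279438) + (-93339 - 135471)/(((4*7*(-90))*(-4 - 1)²)) = 363155*(-1/279438) - 228810/((-2520*(-5)²)) = -363155/279438 - 228810/((-2520*25)) = -363155/279438 - 228810/(-63000) = -363155/279438 - 228810*(-1/63000) = -363155/279438 + 7627/2100 = 76036007/32601100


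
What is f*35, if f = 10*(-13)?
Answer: -4550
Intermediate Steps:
f = -130
f*35 = -130*35 = -4550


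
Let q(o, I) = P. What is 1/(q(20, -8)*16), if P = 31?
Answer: 1/496 ≈ 0.0020161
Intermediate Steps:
q(o, I) = 31
1/(q(20, -8)*16) = 1/(31*16) = 1/496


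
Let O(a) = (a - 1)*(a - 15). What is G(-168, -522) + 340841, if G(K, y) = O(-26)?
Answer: 341948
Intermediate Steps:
O(a) = (-1 + a)*(-15 + a)
G(K, y) = 1107 (G(K, y) = 15 + (-26)² - 16*(-26) = 15 + 676 + 416 = 1107)
G(-168, -522) + 340841 = 1107 + 340841 = 341948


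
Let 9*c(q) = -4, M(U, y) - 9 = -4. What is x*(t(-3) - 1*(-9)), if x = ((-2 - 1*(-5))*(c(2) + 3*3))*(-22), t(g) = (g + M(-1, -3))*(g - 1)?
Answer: -1694/3 ≈ -564.67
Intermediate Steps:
M(U, y) = 5 (M(U, y) = 9 - 4 = 5)
c(q) = -4/9 (c(q) = (⅑)*(-4) = -4/9)
t(g) = (-1 + g)*(5 + g) (t(g) = (g + 5)*(g - 1) = (5 + g)*(-1 + g) = (-1 + g)*(5 + g))
x = -1694/3 (x = ((-2 - 1*(-5))*(-4/9 + 3*3))*(-22) = ((-2 + 5)*(-4/9 + 9))*(-22) = (3*(77/9))*(-22) = (77/3)*(-22) = -1694/3 ≈ -564.67)
x*(t(-3) - 1*(-9)) = -1694*((-5 + (-3)² + 4*(-3)) - 1*(-9))/3 = -1694*((-5 + 9 - 12) + 9)/3 = -1694*(-8 + 9)/3 = -1694/3*1 = -1694/3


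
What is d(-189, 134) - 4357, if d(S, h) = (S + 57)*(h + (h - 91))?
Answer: -27721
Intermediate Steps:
d(S, h) = (-91 + 2*h)*(57 + S) (d(S, h) = (57 + S)*(h + (-91 + h)) = (57 + S)*(-91 + 2*h) = (-91 + 2*h)*(57 + S))
d(-189, 134) - 4357 = (-5187 - 91*(-189) + 114*134 + 2*(-189)*134) - 4357 = (-5187 + 17199 + 15276 - 50652) - 4357 = -23364 - 4357 = -27721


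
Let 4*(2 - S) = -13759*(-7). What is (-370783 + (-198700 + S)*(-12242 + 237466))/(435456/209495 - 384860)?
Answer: 10511396732628935/80625810244 ≈ 1.3037e+5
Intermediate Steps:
S = -96305/4 (S = 2 - (-13759)*(-7)/4 = 2 - ¼*96313 = 2 - 96313/4 = -96305/4 ≈ -24076.)
(-370783 + (-198700 + S)*(-12242 + 237466))/(435456/209495 - 384860) = (-370783 + (-198700 - 96305/4)*(-12242 + 237466))/(435456/209495 - 384860) = (-370783 - 891105/4*225224)/(435456*(1/209495) - 384860) = (-370783 - 50174558130)/(435456/209495 - 384860) = -50174928913/(-80625810244/209495) = -50174928913*(-209495/80625810244) = 10511396732628935/80625810244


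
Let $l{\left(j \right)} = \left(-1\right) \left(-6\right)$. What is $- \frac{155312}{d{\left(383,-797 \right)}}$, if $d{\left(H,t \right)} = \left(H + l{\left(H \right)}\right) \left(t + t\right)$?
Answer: $\frac{77656}{310033} \approx 0.25048$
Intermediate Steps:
$l{\left(j \right)} = 6$
$d{\left(H,t \right)} = 2 t \left(6 + H\right)$ ($d{\left(H,t \right)} = \left(H + 6\right) \left(t + t\right) = \left(6 + H\right) 2 t = 2 t \left(6 + H\right)$)
$- \frac{155312}{d{\left(383,-797 \right)}} = - \frac{155312}{2 \left(-797\right) \left(6 + 383\right)} = - \frac{155312}{2 \left(-797\right) 389} = - \frac{155312}{-620066} = \left(-155312\right) \left(- \frac{1}{620066}\right) = \frac{77656}{310033}$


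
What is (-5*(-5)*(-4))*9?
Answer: -900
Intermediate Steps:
(-5*(-5)*(-4))*9 = (25*(-4))*9 = -100*9 = -900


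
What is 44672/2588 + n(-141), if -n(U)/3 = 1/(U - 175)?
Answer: 3531029/204452 ≈ 17.271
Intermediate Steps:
n(U) = -3/(-175 + U) (n(U) = -3/(U - 175) = -3/(-175 + U))
44672/2588 + n(-141) = 44672/2588 - 3/(-175 - 141) = 44672*(1/2588) - 3/(-316) = 11168/647 - 3*(-1/316) = 11168/647 + 3/316 = 3531029/204452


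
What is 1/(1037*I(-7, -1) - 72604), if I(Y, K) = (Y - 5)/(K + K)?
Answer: -1/66382 ≈ -1.5064e-5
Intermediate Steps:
I(Y, K) = (-5 + Y)/(2*K) (I(Y, K) = (-5 + Y)/((2*K)) = (-5 + Y)*(1/(2*K)) = (-5 + Y)/(2*K))
1/(1037*I(-7, -1) - 72604) = 1/(1037*((½)*(-5 - 7)/(-1)) - 72604) = 1/(1037*((½)*(-1)*(-12)) - 72604) = 1/(1037*6 - 72604) = 1/(6222 - 72604) = 1/(-66382) = -1/66382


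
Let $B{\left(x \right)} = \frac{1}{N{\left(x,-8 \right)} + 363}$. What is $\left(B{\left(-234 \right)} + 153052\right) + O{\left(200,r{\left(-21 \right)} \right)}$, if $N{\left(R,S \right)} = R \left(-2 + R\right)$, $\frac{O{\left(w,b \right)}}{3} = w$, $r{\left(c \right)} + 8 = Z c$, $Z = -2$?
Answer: $\frac{8541053725}{55587} \approx 1.5365 \cdot 10^{5}$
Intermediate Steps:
$r{\left(c \right)} = -8 - 2 c$
$O{\left(w,b \right)} = 3 w$
$B{\left(x \right)} = \frac{1}{363 + x \left(-2 + x\right)}$ ($B{\left(x \right)} = \frac{1}{x \left(-2 + x\right) + 363} = \frac{1}{363 + x \left(-2 + x\right)}$)
$\left(B{\left(-234 \right)} + 153052\right) + O{\left(200,r{\left(-21 \right)} \right)} = \left(\frac{1}{363 - 234 \left(-2 - 234\right)} + 153052\right) + 3 \cdot 200 = \left(\frac{1}{363 - -55224} + 153052\right) + 600 = \left(\frac{1}{363 + 55224} + 153052\right) + 600 = \left(\frac{1}{55587} + 153052\right) + 600 = \frac{8507701525}{55587} + 600 = \frac{8541053725}{55587}$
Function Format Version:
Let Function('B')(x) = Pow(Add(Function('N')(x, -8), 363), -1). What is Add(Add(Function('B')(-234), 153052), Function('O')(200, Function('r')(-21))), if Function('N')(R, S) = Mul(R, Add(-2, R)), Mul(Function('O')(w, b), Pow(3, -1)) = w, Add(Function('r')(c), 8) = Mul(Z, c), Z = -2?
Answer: Rational(8541053725, 55587) ≈ 1.5365e+5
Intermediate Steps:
Function('r')(c) = Add(-8, Mul(-2, c))
Function('O')(w, b) = Mul(3, w)
Function('B')(x) = Pow(Add(363, Mul(x, Add(-2, x))), -1) (Function('B')(x) = Pow(Add(Mul(x, Add(-2, x)), 363), -1) = Pow(Add(363, Mul(x, Add(-2, x))), -1))
Add(Add(Function('B')(-234), 153052), Function('O')(200, Function('r')(-21))) = Add(Add(Pow(Add(363, Mul(-234, Add(-2, -234))), -1), 153052), Mul(3, 200)) = Add(Add(Pow(Add(363, Mul(-234, -236)), -1), 153052), 600) = Add(Add(Pow(Add(363, 55224), -1), 153052), 600) = Add(Add(Pow(55587, -1), 153052), 600) = Add(Add(Rational(1, 55587), 153052), 600) = Add(Rational(8507701525, 55587), 600) = Rational(8541053725, 55587)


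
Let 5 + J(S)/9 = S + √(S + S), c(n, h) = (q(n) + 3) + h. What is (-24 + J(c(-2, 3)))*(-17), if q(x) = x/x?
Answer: 102 - 153*√14 ≈ -470.47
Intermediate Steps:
q(x) = 1
c(n, h) = 4 + h (c(n, h) = (1 + 3) + h = 4 + h)
J(S) = -45 + 9*S + 9*√2*√S (J(S) = -45 + 9*(S + √(S + S)) = -45 + 9*(S + √(2*S)) = -45 + 9*(S + √2*√S) = -45 + (9*S + 9*√2*√S) = -45 + 9*S + 9*√2*√S)
(-24 + J(c(-2, 3)))*(-17) = (-24 + (-45 + 9*(4 + 3) + 9*√2*√(4 + 3)))*(-17) = (-24 + (-45 + 9*7 + 9*√2*√7))*(-17) = (-24 + (-45 + 63 + 9*√14))*(-17) = (-24 + (18 + 9*√14))*(-17) = (-6 + 9*√14)*(-17) = 102 - 153*√14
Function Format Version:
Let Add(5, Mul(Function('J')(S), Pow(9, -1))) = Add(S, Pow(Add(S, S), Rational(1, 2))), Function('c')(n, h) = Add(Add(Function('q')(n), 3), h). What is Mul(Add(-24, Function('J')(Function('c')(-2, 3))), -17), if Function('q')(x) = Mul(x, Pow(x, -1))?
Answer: Add(102, Mul(-153, Pow(14, Rational(1, 2)))) ≈ -470.47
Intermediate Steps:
Function('q')(x) = 1
Function('c')(n, h) = Add(4, h) (Function('c')(n, h) = Add(Add(1, 3), h) = Add(4, h))
Function('J')(S) = Add(-45, Mul(9, S), Mul(9, Pow(2, Rational(1, 2)), Pow(S, Rational(1, 2)))) (Function('J')(S) = Add(-45, Mul(9, Add(S, Pow(Add(S, S), Rational(1, 2))))) = Add(-45, Mul(9, Add(S, Pow(Mul(2, S), Rational(1, 2))))) = Add(-45, Mul(9, Add(S, Mul(Pow(2, Rational(1, 2)), Pow(S, Rational(1, 2)))))) = Add(-45, Add(Mul(9, S), Mul(9, Pow(2, Rational(1, 2)), Pow(S, Rational(1, 2))))) = Add(-45, Mul(9, S), Mul(9, Pow(2, Rational(1, 2)), Pow(S, Rational(1, 2)))))
Mul(Add(-24, Function('J')(Function('c')(-2, 3))), -17) = Mul(Add(-24, Add(-45, Mul(9, Add(4, 3)), Mul(9, Pow(2, Rational(1, 2)), Pow(Add(4, 3), Rational(1, 2))))), -17) = Mul(Add(-24, Add(-45, Mul(9, 7), Mul(9, Pow(2, Rational(1, 2)), Pow(7, Rational(1, 2))))), -17) = Mul(Add(-24, Add(-45, 63, Mul(9, Pow(14, Rational(1, 2))))), -17) = Mul(Add(-24, Add(18, Mul(9, Pow(14, Rational(1, 2))))), -17) = Mul(Add(-6, Mul(9, Pow(14, Rational(1, 2)))), -17) = Add(102, Mul(-153, Pow(14, Rational(1, 2))))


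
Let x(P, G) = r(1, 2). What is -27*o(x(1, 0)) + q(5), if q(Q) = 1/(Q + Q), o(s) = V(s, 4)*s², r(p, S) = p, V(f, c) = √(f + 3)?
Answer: -539/10 ≈ -53.900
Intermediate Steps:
V(f, c) = √(3 + f)
x(P, G) = 1
o(s) = s²*√(3 + s) (o(s) = √(3 + s)*s² = s²*√(3 + s))
q(Q) = 1/(2*Q)
-27*o(x(1, 0)) + q(5) = -27*1²*√(3 + 1) + (½)/5 = -27*√4 + (½)*(⅕) = -27*2 + ⅒ = -54 + ⅒ = -539/10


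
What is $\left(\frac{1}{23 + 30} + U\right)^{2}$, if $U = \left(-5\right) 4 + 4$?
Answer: $\frac{717409}{2809} \approx 255.4$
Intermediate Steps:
$U = -16$ ($U = -20 + 4 = -16$)
$\left(\frac{1}{23 + 30} + U\right)^{2} = \left(\frac{1}{23 + 30} - 16\right)^{2} = \left(\frac{1}{53} - 16\right)^{2} = \left(- \frac{847}{53}\right)^{2} = \frac{717409}{2809}$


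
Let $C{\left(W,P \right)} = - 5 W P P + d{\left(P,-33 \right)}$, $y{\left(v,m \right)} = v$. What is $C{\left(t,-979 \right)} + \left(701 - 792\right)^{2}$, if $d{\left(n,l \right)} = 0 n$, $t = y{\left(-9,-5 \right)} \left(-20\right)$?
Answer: $-862588619$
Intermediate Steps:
$t = 180$ ($t = \left(-9\right) \left(-20\right) = 180$)
$d{\left(n,l \right)} = 0$
$C{\left(W,P \right)} = - 5 W P^{2}$ ($C{\left(W,P \right)} = - 5 W P P + 0 = - 5 P W P + 0 = - 5 W P^{2} + 0 = - 5 W P^{2}$)
$C{\left(t,-979 \right)} + \left(701 - 792\right)^{2} = \left(-5\right) 180 \left(-979\right)^{2} + \left(701 - 792\right)^{2} = \left(-5\right) 180 \cdot 958441 + \left(-91\right)^{2} = -862596900 + 8281 = -862588619$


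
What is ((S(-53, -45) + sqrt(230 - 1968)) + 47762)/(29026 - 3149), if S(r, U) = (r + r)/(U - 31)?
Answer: 1815009/983326 + I*sqrt(1738)/25877 ≈ 1.8458 + 0.0016111*I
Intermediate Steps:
S(r, U) = 2*r/(-31 + U) (S(r, U) = (2*r)/(-31 + U) = 2*r/(-31 + U))
((S(-53, -45) + sqrt(230 - 1968)) + 47762)/(29026 - 3149) = ((2*(-53)/(-31 - 45) + sqrt(230 - 1968)) + 47762)/(29026 - 3149) = ((2*(-53)/(-76) + sqrt(-1738)) + 47762)/25877 = ((2*(-53)*(-1/76) + I*sqrt(1738)) + 47762)*(1/25877) = ((53/38 + I*sqrt(1738)) + 47762)*(1/25877) = (1815009/38 + I*sqrt(1738))*(1/25877) = 1815009/983326 + I*sqrt(1738)/25877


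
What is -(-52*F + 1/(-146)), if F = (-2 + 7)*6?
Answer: 227761/146 ≈ 1560.0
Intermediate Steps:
F = 30 (F = 5*6 = 30)
-(-52*F + 1/(-146)) = -(-52*30 + 1/(-146)) = -(-1560 - 1/146) = -1*(-227761/146) = 227761/146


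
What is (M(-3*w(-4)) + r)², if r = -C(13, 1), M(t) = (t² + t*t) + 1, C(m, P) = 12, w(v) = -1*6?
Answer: 405769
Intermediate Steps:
w(v) = -6
M(t) = 1 + 2*t² (M(t) = (t² + t²) + 1 = 2*t² + 1 = 1 + 2*t²)
r = -12 (r = -1*12 = -12)
(M(-3*w(-4)) + r)² = ((1 + 2*(-3*(-6))²) - 12)² = ((1 + 2*18²) - 12)² = ((1 + 2*324) - 12)² = ((1 + 648) - 12)² = (649 - 12)² = 637² = 405769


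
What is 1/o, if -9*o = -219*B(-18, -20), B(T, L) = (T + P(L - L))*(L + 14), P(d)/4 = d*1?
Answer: 1/2628 ≈ 0.00038052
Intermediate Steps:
P(d) = 4*d (P(d) = 4*(d*1) = 4*d)
B(T, L) = T*(14 + L) (B(T, L) = (T + 4*(L - L))*(L + 14) = (T + 4*0)*(14 + L) = (T + 0)*(14 + L) = T*(14 + L))
o = 2628 (o = -(-73)*(-18*(14 - 20))/3 = -(-73)*(-18*(-6))/3 = -(-73)*108/3 = -1/9*(-23652) = 2628)
1/o = 1/2628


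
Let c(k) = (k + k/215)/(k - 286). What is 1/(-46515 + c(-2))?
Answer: -430/20001447 ≈ -2.1498e-5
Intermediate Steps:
c(k) = 216*k/(215*(-286 + k)) (c(k) = (k + k*(1/215))/(-286 + k) = (k + k/215)/(-286 + k) = (216*k/215)/(-286 + k) = 216*k/(215*(-286 + k)))
1/(-46515 + c(-2)) = 1/(-46515 + (216/215)*(-2)/(-286 - 2)) = 1/(-46515 + (216/215)*(-2)/(-288)) = 1/(-46515 + (216/215)*(-2)*(-1/288)) = 1/(-46515 + 3/430) = 1/(-20001447/430) = -430/20001447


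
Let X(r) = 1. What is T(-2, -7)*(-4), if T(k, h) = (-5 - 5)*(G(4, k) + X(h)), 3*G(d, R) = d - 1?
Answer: 80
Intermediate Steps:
G(d, R) = -⅓ + d/3 (G(d, R) = (d - 1)/3 = (-1 + d)/3 = -⅓ + d/3)
T(k, h) = -20 (T(k, h) = (-5 - 5)*((-⅓ + (⅓)*4) + 1) = -10*((-⅓ + 4/3) + 1) = -10*(1 + 1) = -10*2 = -20)
T(-2, -7)*(-4) = -20*(-4) = 80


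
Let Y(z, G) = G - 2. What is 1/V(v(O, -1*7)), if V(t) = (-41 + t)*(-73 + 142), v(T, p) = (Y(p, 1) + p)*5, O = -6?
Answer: -1/5589 ≈ -0.00017892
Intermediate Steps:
Y(z, G) = -2 + G
v(T, p) = -5 + 5*p (v(T, p) = ((-2 + 1) + p)*5 = (-1 + p)*5 = -5 + 5*p)
V(t) = -2829 + 69*t (V(t) = (-41 + t)*69 = -2829 + 69*t)
1/V(v(O, -1*7)) = 1/(-2829 + 69*(-5 + 5*(-1*7))) = 1/(-2829 + 69*(-5 + 5*(-7))) = 1/(-2829 + 69*(-5 - 35)) = 1/(-2829 + 69*(-40)) = 1/(-2829 - 2760) = 1/(-5589) = -1/5589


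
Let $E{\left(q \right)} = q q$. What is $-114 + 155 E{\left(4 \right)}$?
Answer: $2366$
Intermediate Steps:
$E{\left(q \right)} = q^{2}$
$-114 + 155 E{\left(4 \right)} = -114 + 155 \cdot 4^{2} = -114 + 155 \cdot 16 = -114 + 2480 = 2366$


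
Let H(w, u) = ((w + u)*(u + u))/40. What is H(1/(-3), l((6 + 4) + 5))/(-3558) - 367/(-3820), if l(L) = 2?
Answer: 489431/5096835 ≈ 0.096026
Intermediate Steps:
H(w, u) = u*(u + w)/20 (H(w, u) = ((u + w)*(2*u))*(1/40) = (2*u*(u + w))*(1/40) = u*(u + w)/20)
H(1/(-3), l((6 + 4) + 5))/(-3558) - 367/(-3820) = ((1/20)*2*(2 + 1/(-3)))/(-3558) - 367/(-3820) = ((1/20)*2*(2 - ⅓))*(-1/3558) - 367*(-1/3820) = ((1/20)*2*(5/3))*(-1/3558) + 367/3820 = (⅙)*(-1/3558) + 367/3820 = -1/21348 + 367/3820 = 489431/5096835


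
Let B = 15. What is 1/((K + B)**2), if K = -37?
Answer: 1/484 ≈ 0.0020661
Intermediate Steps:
1/((K + B)**2) = 1/((-37 + 15)**2) = 1/((-22)**2) = 1/484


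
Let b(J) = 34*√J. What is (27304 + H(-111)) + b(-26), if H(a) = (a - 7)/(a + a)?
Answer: 3030803/111 + 34*I*√26 ≈ 27305.0 + 173.37*I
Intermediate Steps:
H(a) = (-7 + a)/(2*a) (H(a) = (-7 + a)/((2*a)) = (-7 + a)*(1/(2*a)) = (-7 + a)/(2*a))
(27304 + H(-111)) + b(-26) = (27304 + (½)*(-7 - 111)/(-111)) + 34*√(-26) = (27304 + (½)*(-1/111)*(-118)) + 34*(I*√26) = (27304 + 59/111) + 34*I*√26 = 3030803/111 + 34*I*√26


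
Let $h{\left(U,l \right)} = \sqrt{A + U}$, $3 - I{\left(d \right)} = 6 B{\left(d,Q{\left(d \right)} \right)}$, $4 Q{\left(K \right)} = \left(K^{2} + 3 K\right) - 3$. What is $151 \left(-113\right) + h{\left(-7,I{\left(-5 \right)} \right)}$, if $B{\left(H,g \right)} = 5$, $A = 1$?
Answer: $-17063 + i \sqrt{6} \approx -17063.0 + 2.4495 i$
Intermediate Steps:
$Q{\left(K \right)} = - \frac{3}{4} + \frac{K^{2}}{4} + \frac{3 K}{4}$ ($Q{\left(K \right)} = \frac{\left(K^{2} + 3 K\right) - 3}{4} = \frac{-3 + K^{2} + 3 K}{4} = - \frac{3}{4} + \frac{K^{2}}{4} + \frac{3 K}{4}$)
$I{\left(d \right)} = -27$ ($I{\left(d \right)} = 3 - 6 \cdot 5 = 3 - 30 = -27$)
$h{\left(U,l \right)} = \sqrt{1 + U}$
$151 \left(-113\right) + h{\left(-7,I{\left(-5 \right)} \right)} = 151 \left(-113\right) + \sqrt{1 - 7} = -17063 + \sqrt{-6} = -17063 + i \sqrt{6}$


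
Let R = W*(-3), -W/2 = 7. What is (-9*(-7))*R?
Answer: 2646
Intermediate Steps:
W = -14 (W = -2*7 = -14)
R = 42 (R = -14*(-3) = 42)
(-9*(-7))*R = -9*(-7)*42 = 63*42 = 2646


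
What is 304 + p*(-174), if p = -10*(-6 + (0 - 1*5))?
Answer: -18836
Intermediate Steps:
p = 110 (p = -10*(-6 + (0 - 5)) = -10*(-6 - 5) = -10*(-11) = 110)
304 + p*(-174) = 304 + 110*(-174) = 304 - 19140 = -18836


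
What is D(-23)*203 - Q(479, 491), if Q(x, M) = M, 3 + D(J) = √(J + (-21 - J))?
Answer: -1100 + 203*I*√21 ≈ -1100.0 + 930.26*I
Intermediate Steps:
D(J) = -3 + I*√21 (D(J) = -3 + √(J + (-21 - J)) = -3 + √(-21) = -3 + I*√21)
D(-23)*203 - Q(479, 491) = (-3 + I*√21)*203 - 1*491 = (-609 + 203*I*√21) - 491 = -1100 + 203*I*√21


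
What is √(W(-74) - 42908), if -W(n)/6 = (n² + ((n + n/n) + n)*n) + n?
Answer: 2*I*√35147 ≈ 374.95*I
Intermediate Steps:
W(n) = -6*n - 6*n² - 6*n*(1 + 2*n) (W(n) = -6*((n² + ((n + n/n) + n)*n) + n) = -6*((n² + ((n + 1) + n)*n) + n) = -6*((n² + ((1 + n) + n)*n) + n) = -6*((n² + (1 + 2*n)*n) + n) = -6*((n² + n*(1 + 2*n)) + n) = -6*(n + n² + n*(1 + 2*n)) = -6*n - 6*n² - 6*n*(1 + 2*n))
√(W(-74) - 42908) = √(-6*(-74)*(2 + 3*(-74)) - 42908) = √(-6*(-74)*(2 - 222) - 42908) = √(-6*(-74)*(-220) - 42908) = √(-97680 - 42908) = √(-140588) = 2*I*√35147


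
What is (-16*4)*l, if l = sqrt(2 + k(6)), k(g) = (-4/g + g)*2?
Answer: -64*sqrt(114)/3 ≈ -227.78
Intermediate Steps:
k(g) = -8/g + 2*g (k(g) = (g - 4/g)*2 = -8/g + 2*g)
l = sqrt(114)/3 (l = sqrt(2 + (-8/6 + 2*6)) = sqrt(2 + (-8*1/6 + 12)) = sqrt(2 + (-4/3 + 12)) = sqrt(2 + 32/3) = sqrt(38/3) = sqrt(114)/3 ≈ 3.5590)
(-16*4)*l = (-16*4)*(sqrt(114)/3) = -64*sqrt(114)/3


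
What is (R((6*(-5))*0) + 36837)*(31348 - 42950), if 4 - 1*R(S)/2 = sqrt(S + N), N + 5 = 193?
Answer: -427475690 + 46408*sqrt(47) ≈ -4.2716e+8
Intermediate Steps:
N = 188 (N = -5 + 193 = 188)
R(S) = 8 - 2*sqrt(188 + S) (R(S) = 8 - 2*sqrt(S + 188) = 8 - 2*sqrt(188 + S))
(R((6*(-5))*0) + 36837)*(31348 - 42950) = ((8 - 2*sqrt(188 + (6*(-5))*0)) + 36837)*(31348 - 42950) = ((8 - 2*sqrt(188 - 30*0)) + 36837)*(-11602) = ((8 - 2*sqrt(188 + 0)) + 36837)*(-11602) = ((8 - 4*sqrt(47)) + 36837)*(-11602) = (36845 - 4*sqrt(47))*(-11602) = -427475690 + 46408*sqrt(47)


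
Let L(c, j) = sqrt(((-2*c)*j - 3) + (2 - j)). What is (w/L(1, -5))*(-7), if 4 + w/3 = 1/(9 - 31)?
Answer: 267*sqrt(14)/44 ≈ 22.705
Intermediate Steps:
w = -267/22 (w = -12 + 3/(9 - 31) = -12 + 3/(-22) = -12 + 3*(-1/22) = -12 - 3/22 = -267/22 ≈ -12.136)
L(c, j) = sqrt(-1 - j - 2*c*j) (L(c, j) = sqrt((-2*c*j - 3) + (2 - j)) = sqrt((-3 - 2*c*j) + (2 - j)) = sqrt(-1 - j - 2*c*j))
(w/L(1, -5))*(-7) = -267/(22*sqrt(-1 - 1*(-5) - 2*1*(-5)))*(-7) = -267/(22*sqrt(-1 + 5 + 10))*(-7) = -267*sqrt(14)/14/22*(-7) = -267*sqrt(14)/308*(-7) = 267*sqrt(14)/44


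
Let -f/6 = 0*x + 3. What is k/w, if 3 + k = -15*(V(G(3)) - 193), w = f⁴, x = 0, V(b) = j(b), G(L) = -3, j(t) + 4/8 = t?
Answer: 1963/69984 ≈ 0.028049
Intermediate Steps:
j(t) = -½ + t
V(b) = -½ + b
f = -18 (f = -6*(0*0 + 3) = -6*(0 + 3) = -6*3 = -18)
w = 104976 (w = (-18)⁴ = 104976)
k = 5889/2 (k = -3 - 15*((-½ - 3) - 193) = -3 - 15*(-7/2 - 193) = -3 - 15*(-393/2) = -3 + 5895/2 = 5889/2 ≈ 2944.5)
k/w = (5889/2)/104976 = (5889/2)*(1/104976) = 1963/69984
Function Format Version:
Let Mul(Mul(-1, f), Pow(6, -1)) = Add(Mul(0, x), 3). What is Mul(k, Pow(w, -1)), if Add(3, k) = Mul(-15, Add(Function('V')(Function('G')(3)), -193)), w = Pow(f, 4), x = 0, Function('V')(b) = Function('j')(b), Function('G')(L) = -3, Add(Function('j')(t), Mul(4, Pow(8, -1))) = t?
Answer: Rational(1963, 69984) ≈ 0.028049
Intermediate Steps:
Function('j')(t) = Add(Rational(-1, 2), t)
Function('V')(b) = Add(Rational(-1, 2), b)
f = -18 (f = Mul(-6, Add(Mul(0, 0), 3)) = Mul(-6, Add(0, 3)) = Mul(-6, 3) = -18)
w = 104976 (w = Pow(-18, 4) = 104976)
k = Rational(5889, 2) (k = Add(-3, Mul(-15, Add(Add(Rational(-1, 2), -3), -193))) = Add(-3, Mul(-15, Add(Rational(-7, 2), -193))) = Add(-3, Mul(-15, Rational(-393, 2))) = Add(-3, Rational(5895, 2)) = Rational(5889, 2) ≈ 2944.5)
Mul(k, Pow(w, -1)) = Mul(Rational(5889, 2), Pow(104976, -1)) = Mul(Rational(5889, 2), Rational(1, 104976)) = Rational(1963, 69984)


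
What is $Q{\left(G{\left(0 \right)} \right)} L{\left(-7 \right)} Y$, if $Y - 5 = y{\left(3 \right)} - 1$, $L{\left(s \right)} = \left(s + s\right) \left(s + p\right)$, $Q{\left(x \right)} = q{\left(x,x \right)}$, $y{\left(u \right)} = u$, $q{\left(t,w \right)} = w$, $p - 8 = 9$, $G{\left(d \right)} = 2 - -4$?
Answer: $-5880$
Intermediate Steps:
$G{\left(d \right)} = 6$ ($G{\left(d \right)} = 2 + 4 = 6$)
$p = 17$ ($p = 8 + 9 = 17$)
$Q{\left(x \right)} = x$
$L{\left(s \right)} = 2 s \left(17 + s\right)$ ($L{\left(s \right)} = \left(s + s\right) \left(s + 17\right) = 2 s \left(17 + s\right)$)
$Y = 7$ ($Y = 5 + \left(3 - 1\right) = 5 + 2 = 7$)
$Q{\left(G{\left(0 \right)} \right)} L{\left(-7 \right)} Y = 6 \cdot 2 \left(-7\right) \left(17 - 7\right) 7 = 6 \cdot 2 \left(-7\right) 10 \cdot 7 = 6 \left(-140\right) 7 = \left(-840\right) 7 = -5880$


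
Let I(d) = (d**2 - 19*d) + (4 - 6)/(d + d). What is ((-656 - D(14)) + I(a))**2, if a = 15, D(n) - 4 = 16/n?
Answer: 5734578529/11025 ≈ 5.2014e+5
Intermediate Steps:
D(n) = 4 + 16/n
I(d) = d**2 - 1/d - 19*d (I(d) = (d**2 - 19*d) - 2*1/(2*d) = (d**2 - 19*d) - 1/d = d**2 - 1/d - 19*d)
((-656 - D(14)) + I(a))**2 = ((-656 - (4 + 16/14)) + (-1 + 15**2*(-19 + 15))/15)**2 = ((-656 - (4 + 16*(1/14))) + (-1 + 225*(-4))/15)**2 = ((-656 - (4 + 8/7)) + (-1 - 900)/15)**2 = ((-656 - 1*36/7) + (1/15)*(-901))**2 = ((-656 - 36/7) - 901/15)**2 = (-4628/7 - 901/15)**2 = (-75727/105)**2 = 5734578529/11025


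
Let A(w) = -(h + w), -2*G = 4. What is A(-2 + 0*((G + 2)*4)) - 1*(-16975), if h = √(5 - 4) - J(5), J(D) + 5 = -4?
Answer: 16967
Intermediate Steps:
G = -2 (G = -½*4 = -2)
J(D) = -9 (J(D) = -5 - 4 = -9)
h = 10 (h = √(5 - 4) - 1*(-9) = √1 + 9 = 1 + 9 = 10)
A(w) = -10 - w (A(w) = -(10 + w) = -10 - w)
A(-2 + 0*((G + 2)*4)) - 1*(-16975) = (-10 - (-2 + 0*((-2 + 2)*4))) - 1*(-16975) = (-10 - (-2 + 0*(0*4))) + 16975 = (-10 - (-2 + 0*0)) + 16975 = (-10 - (-2 + 0)) + 16975 = (-10 - 1*(-2)) + 16975 = (-10 + 2) + 16975 = -8 + 16975 = 16967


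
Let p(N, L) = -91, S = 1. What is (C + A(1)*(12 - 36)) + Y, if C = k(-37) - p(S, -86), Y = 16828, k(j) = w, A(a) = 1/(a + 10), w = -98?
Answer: 185007/11 ≈ 16819.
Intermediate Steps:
A(a) = 1/(10 + a)
k(j) = -98
C = -7 (C = -98 - 1*(-91) = -98 + 91 = -7)
(C + A(1)*(12 - 36)) + Y = (-7 + (12 - 36)/(10 + 1)) + 16828 = (-7 - 24/11) + 16828 = -101/11 + 16828 = 185007/11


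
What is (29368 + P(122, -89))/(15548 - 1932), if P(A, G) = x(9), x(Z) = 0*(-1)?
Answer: 3671/1702 ≈ 2.1569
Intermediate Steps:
x(Z) = 0
P(A, G) = 0
(29368 + P(122, -89))/(15548 - 1932) = (29368 + 0)/(15548 - 1932) = 29368/13616 = 29368*(1/13616) = 3671/1702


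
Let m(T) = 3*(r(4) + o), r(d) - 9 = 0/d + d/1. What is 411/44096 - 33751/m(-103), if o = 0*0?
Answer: -114482159/132288 ≈ -865.40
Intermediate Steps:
r(d) = 9 + d (r(d) = 9 + (0/d + d/1) = 9 + (0 + d*1) = 9 + (0 + d) = 9 + d)
o = 0
m(T) = 39 (m(T) = 3*((9 + 4) + 0) = 3*(13 + 0) = 3*13 = 39)
411/44096 - 33751/m(-103) = 411/44096 - 33751/39 = -114482159/132288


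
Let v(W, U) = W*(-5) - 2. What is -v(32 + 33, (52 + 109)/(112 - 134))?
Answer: 327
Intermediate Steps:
v(W, U) = -2 - 5*W (v(W, U) = -5*W - 2 = -2 - 5*W)
-v(32 + 33, (52 + 109)/(112 - 134)) = -(-2 - 5*(32 + 33)) = -(-2 - 5*65) = -(-2 - 325) = -1*(-327) = 327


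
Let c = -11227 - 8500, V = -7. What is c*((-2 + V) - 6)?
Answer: 295905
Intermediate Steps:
c = -19727
c*((-2 + V) - 6) = -19727*((-2 - 7) - 6) = -19727*(-9 - 6) = -19727*(-15) = 295905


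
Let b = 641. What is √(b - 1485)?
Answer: 2*I*√211 ≈ 29.052*I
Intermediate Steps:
√(b - 1485) = √(641 - 1485) = √(-844) = 2*I*√211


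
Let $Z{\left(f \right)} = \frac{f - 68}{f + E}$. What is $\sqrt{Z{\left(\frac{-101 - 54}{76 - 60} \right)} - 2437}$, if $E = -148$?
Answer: $\frac{2 i \sqrt{4610481}}{87} \approx 49.361 i$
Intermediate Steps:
$Z{\left(f \right)} = \frac{-68 + f}{-148 + f}$ ($Z{\left(f \right)} = \frac{f - 68}{f - 148} = \frac{-68 + f}{-148 + f}$)
$\sqrt{Z{\left(\frac{-101 - 54}{76 - 60} \right)} - 2437} = \sqrt{\frac{-68 + \frac{-101 - 54}{76 - 60}}{-148 + \frac{-101 - 54}{76 - 60}} - 2437} = \sqrt{\frac{-68 - \frac{155}{16}}{-148 - \frac{155}{16}} - 2437} = \sqrt{\frac{1}{- \frac{2523}{16}} \left(- \frac{1243}{16}\right) - 2437} = \sqrt{\left(- \frac{16}{2523}\right) \left(- \frac{1243}{16}\right) - 2437} = \sqrt{\frac{1243}{2523} - 2437} = \sqrt{- \frac{6147308}{2523}} = \frac{2 i \sqrt{4610481}}{87}$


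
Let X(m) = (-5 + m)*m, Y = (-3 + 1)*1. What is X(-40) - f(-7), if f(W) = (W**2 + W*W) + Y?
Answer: 1704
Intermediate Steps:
Y = -2 (Y = -2*1 = -2)
X(m) = m*(-5 + m)
f(W) = -2 + 2*W**2 (f(W) = (W**2 + W*W) - 2 = (W**2 + W**2) - 2 = 2*W**2 - 2 = -2 + 2*W**2)
X(-40) - f(-7) = -40*(-5 - 40) - (-2 + 2*(-7)**2) = -40*(-45) - (-2 + 2*49) = 1800 - (-2 + 98) = 1800 - 1*96 = 1800 - 96 = 1704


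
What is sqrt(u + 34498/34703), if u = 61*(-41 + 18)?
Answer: 3*I*sqrt(187603689237)/34703 ≈ 37.443*I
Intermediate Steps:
u = -1403 (u = 61*(-23) = -1403)
sqrt(u + 34498/34703) = sqrt(-1403 + 34498/34703) = sqrt(-48653811/34703) = 3*I*sqrt(187603689237)/34703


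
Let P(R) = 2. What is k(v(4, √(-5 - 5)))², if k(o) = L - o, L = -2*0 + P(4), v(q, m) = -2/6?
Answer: 49/9 ≈ 5.4444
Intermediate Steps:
v(q, m) = -⅓ (v(q, m) = -2*⅙ = -⅓)
L = 2 (L = -2*0 + 2 = 0 + 2 = 2)
k(o) = 2 - o
k(v(4, √(-5 - 5)))² = (2 - 1*(-⅓))² = (2 + ⅓)² = (7/3)² = 49/9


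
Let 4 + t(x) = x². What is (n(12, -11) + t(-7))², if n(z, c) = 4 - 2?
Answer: 2209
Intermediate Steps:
t(x) = -4 + x²
n(z, c) = 2
(n(12, -11) + t(-7))² = (2 + (-4 + (-7)²))² = (2 + (-4 + 49))² = (2 + 45)² = 47² = 2209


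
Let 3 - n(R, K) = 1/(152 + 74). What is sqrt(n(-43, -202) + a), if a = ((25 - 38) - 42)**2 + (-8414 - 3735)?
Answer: I*sqrt(465864422)/226 ≈ 95.504*I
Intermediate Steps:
n(R, K) = 677/226 (n(R, K) = 3 - 1/(152 + 74) = 3 - 1/226 = 677/226)
a = -9124 (a = (-13 - 42)**2 - 12149 = (-55)**2 - 12149 = 3025 - 12149 = -9124)
sqrt(n(-43, -202) + a) = sqrt(677/226 - 9124) = sqrt(-2061347/226) = I*sqrt(465864422)/226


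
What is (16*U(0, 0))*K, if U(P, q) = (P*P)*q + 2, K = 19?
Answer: 608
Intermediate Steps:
U(P, q) = 2 + q*P² (U(P, q) = P²*q + 2 = q*P² + 2 = 2 + q*P²)
(16*U(0, 0))*K = (16*(2 + 0*0²))*19 = (16*(2 + 0*0))*19 = (16*(2 + 0))*19 = (16*2)*19 = 32*19 = 608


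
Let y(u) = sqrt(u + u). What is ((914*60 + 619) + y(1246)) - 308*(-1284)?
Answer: 450931 + 2*sqrt(623) ≈ 4.5098e+5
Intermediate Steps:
y(u) = sqrt(2)*sqrt(u) (y(u) = sqrt(2*u) = sqrt(2)*sqrt(u))
((914*60 + 619) + y(1246)) - 308*(-1284) = ((914*60 + 619) + sqrt(2)*sqrt(1246)) - 308*(-1284) = ((54840 + 619) + 2*sqrt(623)) + 395472 = (55459 + 2*sqrt(623)) + 395472 = 450931 + 2*sqrt(623)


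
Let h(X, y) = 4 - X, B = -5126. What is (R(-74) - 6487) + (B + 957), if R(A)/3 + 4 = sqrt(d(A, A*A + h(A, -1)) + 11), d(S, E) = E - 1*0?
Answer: -10668 + 3*sqrt(5565) ≈ -10444.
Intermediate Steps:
d(S, E) = E (d(S, E) = E + 0 = E)
R(A) = -12 + 3*sqrt(15 + A**2 - A) (R(A) = -12 + 3*sqrt((A*A + (4 - A)) + 11) = -12 + 3*sqrt((A**2 + (4 - A)) + 11) = -12 + 3*sqrt((4 + A**2 - A) + 11) = -12 + 3*sqrt(15 + A**2 - A))
(R(-74) - 6487) + (B + 957) = ((-12 + 3*sqrt(15 + (-74)**2 - 1*(-74))) - 6487) + (-5126 + 957) = ((-12 + 3*sqrt(15 + 5476 + 74)) - 6487) - 4169 = ((-12 + 3*sqrt(5565)) - 6487) - 4169 = (-6499 + 3*sqrt(5565)) - 4169 = -10668 + 3*sqrt(5565)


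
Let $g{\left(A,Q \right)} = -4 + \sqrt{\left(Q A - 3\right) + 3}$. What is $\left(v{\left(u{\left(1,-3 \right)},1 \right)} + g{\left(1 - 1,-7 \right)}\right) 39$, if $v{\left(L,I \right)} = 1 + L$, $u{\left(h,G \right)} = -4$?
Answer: $-273$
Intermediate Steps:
$g{\left(A,Q \right)} = -4 + \sqrt{A Q}$ ($g{\left(A,Q \right)} = -4 + \sqrt{\left(A Q - 3\right) + 3} = -4 + \sqrt{\left(-3 + A Q\right) + 3} = -4 + \sqrt{A Q}$)
$\left(v{\left(u{\left(1,-3 \right)},1 \right)} + g{\left(1 - 1,-7 \right)}\right) 39 = \left(\left(1 - 4\right) - \left(4 - \sqrt{\left(1 - 1\right) \left(-7\right)}\right)\right) 39 = \left(-3 - \left(4 - \sqrt{0 \left(-7\right)}\right)\right) 39 = \left(-3 - \left(4 - \sqrt{0}\right)\right) 39 = \left(-3 + \left(-4 + 0\right)\right) 39 = \left(-3 - 4\right) 39 = \left(-7\right) 39 = -273$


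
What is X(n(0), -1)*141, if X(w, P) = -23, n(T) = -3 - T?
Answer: -3243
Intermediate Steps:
X(n(0), -1)*141 = -23*141 = -3243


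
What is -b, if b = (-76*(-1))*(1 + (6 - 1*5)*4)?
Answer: -380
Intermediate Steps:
b = 380 (b = (-19*(-4))*(1 + (6 - 5)*4) = 76*(1 + 1*4) = 76*(1 + 4) = 76*5 = 380)
-b = -1*380 = -380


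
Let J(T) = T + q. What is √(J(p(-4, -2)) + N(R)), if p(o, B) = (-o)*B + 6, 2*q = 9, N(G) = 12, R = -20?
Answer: √58/2 ≈ 3.8079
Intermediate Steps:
q = 9/2 (q = (½)*9 = 9/2 ≈ 4.5000)
p(o, B) = 6 - B*o (p(o, B) = -B*o + 6 = 6 - B*o)
J(T) = 9/2 + T (J(T) = T + 9/2 = 9/2 + T)
√(J(p(-4, -2)) + N(R)) = √((9/2 + (6 - 1*(-2)*(-4))) + 12) = √((9/2 + (6 - 8)) + 12) = √((9/2 - 2) + 12) = √(5/2 + 12) = √(29/2) = √58/2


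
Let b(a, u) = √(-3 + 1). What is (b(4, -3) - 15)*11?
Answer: -165 + 11*I*√2 ≈ -165.0 + 15.556*I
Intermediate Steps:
b(a, u) = I*√2 (b(a, u) = √(-2) = I*√2)
(b(4, -3) - 15)*11 = (I*√2 - 15)*11 = (-15 + I*√2)*11 = -165 + 11*I*√2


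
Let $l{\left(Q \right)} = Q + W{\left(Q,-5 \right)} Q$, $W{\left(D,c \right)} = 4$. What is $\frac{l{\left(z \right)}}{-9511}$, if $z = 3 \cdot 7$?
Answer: $- \frac{105}{9511} \approx -0.01104$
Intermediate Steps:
$z = 21$
$l{\left(Q \right)} = 5 Q$ ($l{\left(Q \right)} = Q + 4 Q = 5 Q$)
$\frac{l{\left(z \right)}}{-9511} = \frac{5 \cdot 21}{-9511} = 105 \left(- \frac{1}{9511}\right) = - \frac{105}{9511}$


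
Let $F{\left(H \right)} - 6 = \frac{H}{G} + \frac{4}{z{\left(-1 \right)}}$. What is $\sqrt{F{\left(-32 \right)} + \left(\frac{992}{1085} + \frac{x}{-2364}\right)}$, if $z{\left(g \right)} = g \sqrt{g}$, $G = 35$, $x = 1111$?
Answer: $\frac{\sqrt{7726143 + 5588496 i}}{1182} \approx 2.4855 + 0.80468 i$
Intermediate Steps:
$z{\left(g \right)} = g^{\frac{3}{2}}$
$F{\left(H \right)} = 6 + 4 i + \frac{H}{35}$ ($F{\left(H \right)} = 6 + \left(\frac{H}{35} + \frac{4}{\left(-1\right)^{\frac{3}{2}}}\right) = 6 + \left(H \frac{1}{35} + \frac{4}{\left(-1\right) i}\right) = 6 + \left(\frac{H}{35} + 4 i\right) = 6 + \left(4 i + \frac{H}{35}\right) = 6 + 4 i + \frac{H}{35}$)
$\sqrt{F{\left(-32 \right)} + \left(\frac{992}{1085} + \frac{x}{-2364}\right)} = \sqrt{\left(6 + 4 i + \frac{1}{35} \left(-32\right)\right) + \left(\frac{992}{1085} + \frac{1111}{-2364}\right)} = \sqrt{\left(6 + 4 i - \frac{32}{35}\right) + \left(992 \cdot \frac{1}{1085} + 1111 \left(- \frac{1}{2364}\right)\right)} = \sqrt{\left(\frac{178}{35} + 4 i\right) + \left(\frac{32}{35} - \frac{1111}{2364}\right)} = \sqrt{\left(\frac{178}{35} + 4 i\right) + \frac{36763}{82740}} = \sqrt{\frac{13073}{2364} + 4 i}$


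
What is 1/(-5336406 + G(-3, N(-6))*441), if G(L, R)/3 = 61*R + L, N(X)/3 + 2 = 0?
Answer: -1/5824593 ≈ -1.7169e-7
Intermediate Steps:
N(X) = -6 (N(X) = -6 + 3*0 = -6 + 0 = -6)
G(L, R) = 3*L + 183*R (G(L, R) = 3*(61*R + L) = 3*(L + 61*R) = 3*L + 183*R)
1/(-5336406 + G(-3, N(-6))*441) = 1/(-5336406 + (3*(-3) + 183*(-6))*441) = 1/(-5336406 + (-9 - 1098)*441) = 1/(-5336406 - 1107*441) = 1/(-5336406 - 488187) = 1/(-5824593) = -1/5824593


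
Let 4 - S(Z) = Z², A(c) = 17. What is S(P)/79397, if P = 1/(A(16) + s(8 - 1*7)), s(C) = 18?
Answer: 4899/97261325 ≈ 5.0369e-5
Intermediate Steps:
P = 1/35 (P = 1/(17 + 18) = 1/35 ≈ 0.028571)
S(Z) = 4 - Z²
S(P)/79397 = (4 - (1/35)²)/79397 = (4 - 1*1/1225)*(1/79397) = (4 - 1/1225)*(1/79397) = (4899/1225)*(1/79397) = 4899/97261325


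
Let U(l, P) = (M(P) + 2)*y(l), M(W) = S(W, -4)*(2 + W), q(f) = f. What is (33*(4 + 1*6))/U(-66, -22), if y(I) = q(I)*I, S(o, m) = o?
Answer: 5/29172 ≈ 0.00017140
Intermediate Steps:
M(W) = W*(2 + W)
y(I) = I**2 (y(I) = I*I = I**2)
U(l, P) = l**2*(2 + P*(2 + P)) (U(l, P) = (P*(2 + P) + 2)*l**2 = (2 + P*(2 + P))*l**2 = l**2*(2 + P*(2 + P)))
(33*(4 + 1*6))/U(-66, -22) = (33*(4 + 1*6))/(((-66)**2*(2 - 22*(2 - 22)))) = (33*(4 + 6))/((4356*(2 - 22*(-20)))) = (33*10)/((4356*(2 + 440))) = 330/((4356*442)) = 330/1925352 = 330*(1/1925352) = 5/29172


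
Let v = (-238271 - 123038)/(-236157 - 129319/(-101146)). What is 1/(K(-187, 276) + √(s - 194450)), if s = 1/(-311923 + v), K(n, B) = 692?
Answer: 5155829508669078860/5016607210717545402473 - I*√10794259491438321340312413558940516615/5016607210717545402473 ≈ 0.0010278 - 0.00065492*I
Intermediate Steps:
v = 36544960114/23886206603 (v = -361309/(-236157 - 129319*(-1/101146)) = -361309/(-236157 + 129319/101146) = -361309/(-23886206603/101146) = -361309*(-101146/23886206603) = 36544960114/23886206603 ≈ 1.5300)
s = -23886206603/7450620677267455 (s = 1/(-311923 + 36544960114/23886206603) = 1/(-7450620677267455/23886206603) = -23886206603/7450620677267455 ≈ -3.2059e-6)
1/(K(-187, 276) + √(s - 194450)) = 1/(692 + √(-23886206603/7450620677267455 - 194450)) = 1/(692 + √(-1448773190718542831353/7450620677267455)) = 1/(692 + I*√10794259491438321340312413558940516615/7450620677267455)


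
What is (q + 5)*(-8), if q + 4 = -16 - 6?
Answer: 168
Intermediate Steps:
q = -26 (q = -4 + (-16 - 6) = -4 - 22 = -26)
(q + 5)*(-8) = (-26 + 5)*(-8) = -21*(-8) = 168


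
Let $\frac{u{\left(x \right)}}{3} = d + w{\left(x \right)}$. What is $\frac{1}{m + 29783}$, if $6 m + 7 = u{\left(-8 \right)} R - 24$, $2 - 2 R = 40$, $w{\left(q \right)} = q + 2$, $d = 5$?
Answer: $\frac{3}{89362} \approx 3.3571 \cdot 10^{-5}$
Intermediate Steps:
$w{\left(q \right)} = 2 + q$
$R = -19$ ($R = 1 - 20 = -19$)
$u{\left(x \right)} = 21 + 3 x$ ($u{\left(x \right)} = 3 \left(5 + \left(2 + x\right)\right) = 3 \left(7 + x\right) = 21 + 3 x$)
$m = \frac{13}{3}$ ($m = - \frac{7}{6} + \frac{\left(21 + 3 \left(-8\right)\right) \left(-19\right) - 24}{6} = - \frac{7}{6} + \frac{\left(21 - 24\right) \left(-19\right) - 24}{6} = - \frac{7}{6} + \frac{\left(-3\right) \left(-19\right) - 24}{6} = - \frac{7}{6} + \frac{57 - 24}{6} = - \frac{7}{6} + \frac{1}{6} \cdot 33 = - \frac{7}{6} + \frac{11}{2} = \frac{13}{3} \approx 4.3333$)
$\frac{1}{m + 29783} = \frac{1}{\frac{13}{3} + 29783} = \frac{1}{\frac{89362}{3}} = \frac{3}{89362}$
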